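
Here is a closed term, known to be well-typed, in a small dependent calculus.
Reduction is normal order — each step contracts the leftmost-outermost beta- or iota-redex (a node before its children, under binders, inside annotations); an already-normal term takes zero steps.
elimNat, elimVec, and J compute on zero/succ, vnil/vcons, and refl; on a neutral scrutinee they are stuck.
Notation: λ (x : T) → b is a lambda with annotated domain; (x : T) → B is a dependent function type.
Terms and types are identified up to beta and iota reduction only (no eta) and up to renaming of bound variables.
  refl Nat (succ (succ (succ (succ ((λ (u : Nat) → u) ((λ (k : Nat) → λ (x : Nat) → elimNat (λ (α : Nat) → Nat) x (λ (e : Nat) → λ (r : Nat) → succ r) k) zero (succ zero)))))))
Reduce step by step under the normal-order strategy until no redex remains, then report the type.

reduction (normal order):
  refl Nat (succ (succ (succ (succ ((λ (u : Nat) → u) ((λ (k : Nat) → λ (x : Nat) → elimNat (λ (α : Nat) → Nat) x (λ (e : Nat) → λ (r : Nat) → succ r) k) zero (succ zero)))))))
  ~> refl Nat (succ (succ (succ (succ ((λ (u : Nat) → λ (k : Nat) → elimNat (λ (x : Nat) → Nat) k (λ (α : Nat) → λ (e : Nat) → succ e) u) zero (succ zero))))))
  ~> refl Nat (succ (succ (succ (succ ((λ (u : Nat) → elimNat (λ (k : Nat) → Nat) u (λ (x : Nat) → λ (α : Nat) → succ α) zero) (succ zero))))))
  ~> refl Nat (succ (succ (succ (succ (elimNat (λ (u : Nat) → Nat) (succ zero) (λ (k : Nat) → λ (x : Nat) → succ x) zero)))))
  ~> refl Nat (succ (succ (succ (succ (succ zero)))))
inferred type:
  Eq Nat (succ (succ (succ (succ (succ zero))))) (succ (succ (succ (succ (succ zero)))))


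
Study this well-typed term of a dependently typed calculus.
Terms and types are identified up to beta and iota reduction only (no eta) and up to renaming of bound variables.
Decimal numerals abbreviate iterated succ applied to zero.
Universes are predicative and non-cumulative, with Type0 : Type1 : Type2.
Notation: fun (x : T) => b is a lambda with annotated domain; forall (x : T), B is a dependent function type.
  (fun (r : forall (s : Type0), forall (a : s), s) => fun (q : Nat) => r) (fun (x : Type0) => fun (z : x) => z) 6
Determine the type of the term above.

inferred type:
  forall (r : Type0), forall (s : r), r


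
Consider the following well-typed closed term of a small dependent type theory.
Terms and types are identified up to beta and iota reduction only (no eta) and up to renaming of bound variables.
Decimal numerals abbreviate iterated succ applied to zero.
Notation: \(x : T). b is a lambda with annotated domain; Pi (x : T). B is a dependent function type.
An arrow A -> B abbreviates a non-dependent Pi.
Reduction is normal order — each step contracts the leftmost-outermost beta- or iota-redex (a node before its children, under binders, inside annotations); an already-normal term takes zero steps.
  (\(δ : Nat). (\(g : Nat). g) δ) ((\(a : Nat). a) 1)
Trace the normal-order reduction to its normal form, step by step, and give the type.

reduction (normal order):
  (\(δ : Nat). (\(g : Nat). g) δ) ((\(a : Nat). a) 1)
  ~> (\(δ : Nat). δ) ((\(g : Nat). g) 1)
  ~> (\(δ : Nat). δ) 1
  ~> 1
type:
  Nat


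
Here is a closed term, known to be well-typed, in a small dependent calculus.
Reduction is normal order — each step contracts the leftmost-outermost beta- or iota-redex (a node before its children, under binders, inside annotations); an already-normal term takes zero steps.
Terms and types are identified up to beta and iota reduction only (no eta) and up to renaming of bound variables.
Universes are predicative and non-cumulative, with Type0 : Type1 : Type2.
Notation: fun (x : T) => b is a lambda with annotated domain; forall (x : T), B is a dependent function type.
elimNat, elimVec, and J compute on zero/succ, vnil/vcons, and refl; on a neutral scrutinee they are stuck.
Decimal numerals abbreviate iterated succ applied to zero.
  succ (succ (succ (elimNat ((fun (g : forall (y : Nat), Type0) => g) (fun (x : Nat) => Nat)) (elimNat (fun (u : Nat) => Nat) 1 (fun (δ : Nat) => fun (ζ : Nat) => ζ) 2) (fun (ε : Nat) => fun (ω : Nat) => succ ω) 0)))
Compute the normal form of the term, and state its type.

resulting normal form:
  4
the term's type:
  Nat
observation: normalization takes exactly 8 steps under the normal-order strategy.


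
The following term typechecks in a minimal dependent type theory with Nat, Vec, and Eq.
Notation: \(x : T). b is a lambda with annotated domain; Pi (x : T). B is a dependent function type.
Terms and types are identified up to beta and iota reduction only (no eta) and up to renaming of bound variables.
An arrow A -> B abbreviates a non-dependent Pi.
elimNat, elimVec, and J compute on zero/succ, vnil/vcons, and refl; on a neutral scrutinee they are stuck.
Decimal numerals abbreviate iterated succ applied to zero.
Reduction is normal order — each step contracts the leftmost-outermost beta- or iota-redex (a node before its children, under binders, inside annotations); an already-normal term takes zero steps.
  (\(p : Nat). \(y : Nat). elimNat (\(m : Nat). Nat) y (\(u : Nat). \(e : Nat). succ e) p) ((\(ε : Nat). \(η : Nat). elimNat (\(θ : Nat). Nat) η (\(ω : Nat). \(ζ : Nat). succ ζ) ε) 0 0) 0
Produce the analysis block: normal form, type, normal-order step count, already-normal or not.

resulting normal form:
  0
the term's type:
  Nat
normal-order step count: 6
term was already normal: no
first contracted redex: a beta-redex


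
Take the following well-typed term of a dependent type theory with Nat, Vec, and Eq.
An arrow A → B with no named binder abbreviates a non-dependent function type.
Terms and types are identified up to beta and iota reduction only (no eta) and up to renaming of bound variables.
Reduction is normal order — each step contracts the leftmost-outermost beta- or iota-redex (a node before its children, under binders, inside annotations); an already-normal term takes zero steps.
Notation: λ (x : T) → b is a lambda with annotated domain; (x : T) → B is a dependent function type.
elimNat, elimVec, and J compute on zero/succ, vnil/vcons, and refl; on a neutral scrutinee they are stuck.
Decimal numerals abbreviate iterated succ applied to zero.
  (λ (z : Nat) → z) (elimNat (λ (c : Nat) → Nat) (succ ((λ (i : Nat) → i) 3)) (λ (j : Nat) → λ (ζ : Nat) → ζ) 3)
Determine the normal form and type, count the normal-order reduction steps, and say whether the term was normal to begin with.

normal form:
  4
type:
  Nat
normal-order step count: 12
already normal: no
first redex: a beta-redex


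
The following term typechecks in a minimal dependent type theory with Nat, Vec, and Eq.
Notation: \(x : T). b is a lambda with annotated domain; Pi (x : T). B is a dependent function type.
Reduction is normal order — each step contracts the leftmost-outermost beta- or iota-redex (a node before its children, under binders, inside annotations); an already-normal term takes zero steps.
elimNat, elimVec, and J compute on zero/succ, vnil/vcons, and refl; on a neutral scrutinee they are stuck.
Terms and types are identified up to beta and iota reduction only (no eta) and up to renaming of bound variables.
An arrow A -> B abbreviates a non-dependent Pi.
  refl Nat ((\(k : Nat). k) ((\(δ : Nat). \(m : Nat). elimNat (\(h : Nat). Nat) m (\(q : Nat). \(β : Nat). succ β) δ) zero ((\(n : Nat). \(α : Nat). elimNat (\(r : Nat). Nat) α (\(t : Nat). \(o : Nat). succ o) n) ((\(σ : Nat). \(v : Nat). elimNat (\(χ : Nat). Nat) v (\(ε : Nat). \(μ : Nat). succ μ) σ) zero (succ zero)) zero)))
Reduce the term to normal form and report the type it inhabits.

normal form:
  refl Nat (succ zero)
type:
  Eq Nat (succ zero) (succ zero)
observation: normalization takes exactly 13 steps under the normal-order strategy.


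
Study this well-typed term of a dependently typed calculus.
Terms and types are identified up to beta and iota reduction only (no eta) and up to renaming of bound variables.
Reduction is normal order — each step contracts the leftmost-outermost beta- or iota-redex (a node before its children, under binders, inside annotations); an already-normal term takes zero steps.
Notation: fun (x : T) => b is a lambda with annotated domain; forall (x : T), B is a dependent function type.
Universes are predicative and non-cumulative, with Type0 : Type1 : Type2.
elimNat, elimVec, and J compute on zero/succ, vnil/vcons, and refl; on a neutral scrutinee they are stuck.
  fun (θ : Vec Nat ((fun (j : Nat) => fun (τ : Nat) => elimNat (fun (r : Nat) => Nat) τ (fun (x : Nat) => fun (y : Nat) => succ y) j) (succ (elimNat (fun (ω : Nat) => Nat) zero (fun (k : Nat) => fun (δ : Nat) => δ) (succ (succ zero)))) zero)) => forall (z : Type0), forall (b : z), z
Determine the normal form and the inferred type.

resulting normal form:
  fun (θ : Vec Nat (succ zero)) => forall (j : Type0), forall (τ : j), j
the term's type:
  forall (θ : Vec Nat (succ zero)), Type1


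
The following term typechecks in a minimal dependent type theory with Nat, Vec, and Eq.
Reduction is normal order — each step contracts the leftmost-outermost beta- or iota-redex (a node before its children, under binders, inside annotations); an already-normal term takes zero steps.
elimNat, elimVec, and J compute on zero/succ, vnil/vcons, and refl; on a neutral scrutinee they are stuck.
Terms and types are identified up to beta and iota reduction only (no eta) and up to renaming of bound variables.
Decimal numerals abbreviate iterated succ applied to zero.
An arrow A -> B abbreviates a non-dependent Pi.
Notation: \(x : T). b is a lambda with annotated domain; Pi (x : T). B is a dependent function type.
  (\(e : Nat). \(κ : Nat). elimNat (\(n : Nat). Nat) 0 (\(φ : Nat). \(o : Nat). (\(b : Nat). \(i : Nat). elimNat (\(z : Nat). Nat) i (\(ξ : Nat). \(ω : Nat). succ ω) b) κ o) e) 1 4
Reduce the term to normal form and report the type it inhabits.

reduced normal form:
  4
the term's type:
  Nat


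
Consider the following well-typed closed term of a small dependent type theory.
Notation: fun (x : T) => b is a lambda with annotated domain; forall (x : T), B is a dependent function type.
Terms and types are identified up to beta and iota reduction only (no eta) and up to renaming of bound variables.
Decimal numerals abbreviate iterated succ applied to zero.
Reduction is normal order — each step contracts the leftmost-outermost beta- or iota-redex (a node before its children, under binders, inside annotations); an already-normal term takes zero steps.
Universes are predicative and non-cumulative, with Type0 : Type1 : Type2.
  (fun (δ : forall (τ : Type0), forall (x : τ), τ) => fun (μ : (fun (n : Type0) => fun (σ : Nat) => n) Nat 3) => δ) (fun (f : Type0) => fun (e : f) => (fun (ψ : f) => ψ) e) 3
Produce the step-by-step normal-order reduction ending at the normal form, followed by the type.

normal-order reduction:
  (fun (δ : forall (τ : Type0), forall (x : τ), τ) => fun (μ : (fun (n : Type0) => fun (σ : Nat) => n) Nat 3) => δ) (fun (f : Type0) => fun (e : f) => (fun (ψ : f) => ψ) e) 3
  ~> (fun (δ : (fun (τ : Type0) => fun (x : Nat) => τ) Nat 3) => fun (μ : Type0) => fun (n : μ) => (fun (σ : μ) => σ) n) 3
  ~> fun (δ : Type0) => fun (τ : δ) => (fun (x : δ) => x) τ
  ~> fun (δ : Type0) => fun (τ : δ) => τ
type:
  forall (δ : Type0), forall (τ : δ), δ


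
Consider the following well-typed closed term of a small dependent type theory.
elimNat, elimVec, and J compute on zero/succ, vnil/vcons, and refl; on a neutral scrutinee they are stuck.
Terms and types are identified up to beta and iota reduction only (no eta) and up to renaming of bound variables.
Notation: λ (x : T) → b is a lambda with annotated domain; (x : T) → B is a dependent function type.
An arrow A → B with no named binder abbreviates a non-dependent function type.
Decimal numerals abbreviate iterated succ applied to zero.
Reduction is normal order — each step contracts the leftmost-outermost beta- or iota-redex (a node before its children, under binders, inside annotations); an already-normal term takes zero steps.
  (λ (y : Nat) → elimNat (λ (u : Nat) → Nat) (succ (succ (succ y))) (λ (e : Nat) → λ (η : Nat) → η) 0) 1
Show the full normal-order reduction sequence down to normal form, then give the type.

normal-order reduction sequence:
  (λ (y : Nat) → elimNat (λ (u : Nat) → Nat) (succ (succ (succ y))) (λ (e : Nat) → λ (η : Nat) → η) 0) 1
  ~> elimNat (λ (y : Nat) → Nat) 4 (λ (u : Nat) → λ (e : Nat) → e) 0
  ~> 4
type:
  Nat


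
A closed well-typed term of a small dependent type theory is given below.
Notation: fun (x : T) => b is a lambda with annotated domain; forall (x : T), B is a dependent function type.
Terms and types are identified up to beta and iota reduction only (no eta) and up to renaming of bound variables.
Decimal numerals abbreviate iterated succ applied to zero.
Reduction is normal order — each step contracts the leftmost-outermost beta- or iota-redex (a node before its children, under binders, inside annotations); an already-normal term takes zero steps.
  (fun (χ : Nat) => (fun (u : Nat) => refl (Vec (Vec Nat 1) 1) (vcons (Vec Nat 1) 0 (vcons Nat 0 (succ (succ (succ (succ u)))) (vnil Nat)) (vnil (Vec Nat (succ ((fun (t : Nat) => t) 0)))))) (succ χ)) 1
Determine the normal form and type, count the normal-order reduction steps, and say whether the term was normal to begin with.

resulting normal form:
  refl (Vec (Vec Nat 1) 1) (vcons (Vec Nat 1) 0 (vcons Nat 0 6 (vnil Nat)) (vnil (Vec Nat 1)))
type:
  Eq (Vec (Vec Nat 1) 1) (vcons (Vec Nat 1) 0 (vcons Nat 0 6 (vnil Nat)) (vnil (Vec Nat 1))) (vcons (Vec Nat 1) 0 (vcons Nat 0 6 (vnil Nat)) (vnil (Vec Nat 1)))
steps to reach normal form (normal order): 3
started in normal form: no
first contracted redex: a beta-redex


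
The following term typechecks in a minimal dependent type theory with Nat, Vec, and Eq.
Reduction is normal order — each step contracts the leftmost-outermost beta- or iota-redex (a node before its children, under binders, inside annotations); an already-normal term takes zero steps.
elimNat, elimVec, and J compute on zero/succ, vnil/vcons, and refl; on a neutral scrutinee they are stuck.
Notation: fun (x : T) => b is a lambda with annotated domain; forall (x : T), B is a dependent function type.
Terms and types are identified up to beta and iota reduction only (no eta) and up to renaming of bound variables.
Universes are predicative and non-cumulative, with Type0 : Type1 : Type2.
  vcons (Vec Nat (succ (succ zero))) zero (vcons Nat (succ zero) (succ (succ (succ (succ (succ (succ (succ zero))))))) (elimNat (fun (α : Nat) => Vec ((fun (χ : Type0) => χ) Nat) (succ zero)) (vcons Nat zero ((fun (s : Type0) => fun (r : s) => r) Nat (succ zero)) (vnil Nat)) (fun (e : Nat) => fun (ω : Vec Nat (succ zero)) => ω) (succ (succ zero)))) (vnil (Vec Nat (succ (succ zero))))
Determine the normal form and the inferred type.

resulting normal form:
  vcons (Vec Nat (succ (succ zero))) zero (vcons Nat (succ zero) (succ (succ (succ (succ (succ (succ (succ zero))))))) (vcons Nat zero (succ zero) (vnil Nat))) (vnil (Vec Nat (succ (succ zero))))
the term's type:
  Vec (Vec Nat (succ (succ zero))) (succ zero)
observation: the term reaches its normal form after 9 normal-order steps.


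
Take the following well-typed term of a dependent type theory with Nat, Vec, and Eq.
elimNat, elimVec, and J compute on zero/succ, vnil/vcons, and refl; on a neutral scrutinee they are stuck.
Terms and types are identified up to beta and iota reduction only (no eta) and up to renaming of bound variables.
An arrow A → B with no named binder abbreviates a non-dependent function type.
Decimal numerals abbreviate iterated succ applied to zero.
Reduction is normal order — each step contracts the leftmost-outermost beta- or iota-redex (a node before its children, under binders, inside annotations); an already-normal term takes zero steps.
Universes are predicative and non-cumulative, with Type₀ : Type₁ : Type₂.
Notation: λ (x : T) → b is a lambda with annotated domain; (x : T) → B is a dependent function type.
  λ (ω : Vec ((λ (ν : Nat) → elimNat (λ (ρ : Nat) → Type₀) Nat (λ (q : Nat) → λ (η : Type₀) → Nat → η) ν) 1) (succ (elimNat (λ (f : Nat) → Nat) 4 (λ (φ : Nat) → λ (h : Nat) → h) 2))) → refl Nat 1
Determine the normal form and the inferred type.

reduced normal form:
  λ (ω : Vec (Nat → Nat) 5) → refl Nat 1
the term's type:
  Vec (Nat → Nat) 5 → Eq Nat 1 1
observation: 12 normal-order steps separate the term from its normal form.


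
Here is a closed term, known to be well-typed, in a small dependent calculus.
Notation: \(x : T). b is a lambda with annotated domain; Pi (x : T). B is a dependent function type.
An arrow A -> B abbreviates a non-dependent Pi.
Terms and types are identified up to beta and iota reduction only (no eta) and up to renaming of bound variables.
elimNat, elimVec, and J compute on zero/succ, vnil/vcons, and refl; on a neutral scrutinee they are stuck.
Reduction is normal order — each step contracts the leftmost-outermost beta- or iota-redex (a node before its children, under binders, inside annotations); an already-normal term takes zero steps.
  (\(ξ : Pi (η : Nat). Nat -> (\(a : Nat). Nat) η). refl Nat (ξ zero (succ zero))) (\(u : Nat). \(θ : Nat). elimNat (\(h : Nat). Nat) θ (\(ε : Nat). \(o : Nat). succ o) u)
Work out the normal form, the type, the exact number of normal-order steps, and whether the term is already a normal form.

resulting normal form:
  refl Nat (succ zero)
type:
  Eq Nat (succ zero) (succ zero)
reduction steps (normal order): 4
already normal: no
first redex: a beta-redex


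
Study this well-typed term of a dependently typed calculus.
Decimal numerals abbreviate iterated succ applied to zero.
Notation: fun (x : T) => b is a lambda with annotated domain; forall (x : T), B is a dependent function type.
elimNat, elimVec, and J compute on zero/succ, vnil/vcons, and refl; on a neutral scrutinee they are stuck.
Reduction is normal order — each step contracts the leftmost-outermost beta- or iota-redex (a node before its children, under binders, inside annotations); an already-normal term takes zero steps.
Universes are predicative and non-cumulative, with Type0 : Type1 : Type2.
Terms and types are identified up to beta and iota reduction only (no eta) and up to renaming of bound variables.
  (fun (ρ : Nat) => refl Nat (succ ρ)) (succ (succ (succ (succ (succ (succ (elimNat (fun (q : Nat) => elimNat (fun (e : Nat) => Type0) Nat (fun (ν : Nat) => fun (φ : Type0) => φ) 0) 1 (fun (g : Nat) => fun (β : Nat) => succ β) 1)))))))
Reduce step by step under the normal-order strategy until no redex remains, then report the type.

normal-order reduction:
  (fun (ρ : Nat) => refl Nat (succ ρ)) (succ (succ (succ (succ (succ (succ (elimNat (fun (q : Nat) => elimNat (fun (e : Nat) => Type0) Nat (fun (ν : Nat) => fun (φ : Type0) => φ) 0) 1 (fun (g : Nat) => fun (β : Nat) => succ β) 1)))))))
  ~> refl Nat (succ (succ (succ (succ (succ (succ (succ (elimNat (fun (ρ : Nat) => elimNat (fun (q : Nat) => Type0) Nat (fun (e : Nat) => fun (ν : Type0) => ν) 0) 1 (fun (φ : Nat) => fun (g : Nat) => succ g) 1))))))))
  ~> refl Nat (succ (succ (succ (succ (succ (succ (succ ((fun (ρ : Nat) => fun (q : Nat) => succ q) 0 (elimNat (fun (e : Nat) => elimNat (fun (ν : Nat) => Type0) Nat (fun (φ : Nat) => fun (g : Type0) => g) 0) 1 (fun (β : Nat) => fun (c : Nat) => succ c) 0)))))))))
  ~> refl Nat (succ (succ (succ (succ (succ (succ (succ ((fun (ρ : Nat) => succ ρ) (elimNat (fun (q : Nat) => elimNat (fun (e : Nat) => Type0) Nat (fun (ν : Nat) => fun (φ : Type0) => φ) 0) 1 (fun (g : Nat) => fun (β : Nat) => succ β) 0)))))))))
  ~> refl Nat (succ (succ (succ (succ (succ (succ (succ (succ (elimNat (fun (ρ : Nat) => elimNat (fun (q : Nat) => Type0) Nat (fun (e : Nat) => fun (ν : Type0) => ν) 0) 1 (fun (φ : Nat) => fun (g : Nat) => succ g) 0)))))))))
  ~> refl Nat 9
inferred type:
  Eq Nat 9 9


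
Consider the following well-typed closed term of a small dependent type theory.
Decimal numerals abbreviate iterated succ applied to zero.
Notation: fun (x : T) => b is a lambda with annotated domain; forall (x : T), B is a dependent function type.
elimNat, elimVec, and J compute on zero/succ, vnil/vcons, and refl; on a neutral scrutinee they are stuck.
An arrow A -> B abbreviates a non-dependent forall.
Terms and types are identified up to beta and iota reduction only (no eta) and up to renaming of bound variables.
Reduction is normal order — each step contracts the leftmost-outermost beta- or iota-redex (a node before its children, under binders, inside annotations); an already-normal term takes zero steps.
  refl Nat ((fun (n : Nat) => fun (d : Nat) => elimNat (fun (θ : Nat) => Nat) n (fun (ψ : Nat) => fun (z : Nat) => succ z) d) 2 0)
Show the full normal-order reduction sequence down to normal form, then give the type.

normal-order reduction sequence:
  refl Nat ((fun (n : Nat) => fun (d : Nat) => elimNat (fun (θ : Nat) => Nat) n (fun (ψ : Nat) => fun (z : Nat) => succ z) d) 2 0)
  ~> refl Nat ((fun (n : Nat) => elimNat (fun (d : Nat) => Nat) 2 (fun (θ : Nat) => fun (ψ : Nat) => succ ψ) n) 0)
  ~> refl Nat (elimNat (fun (n : Nat) => Nat) 2 (fun (d : Nat) => fun (θ : Nat) => succ θ) 0)
  ~> refl Nat 2
inferred type:
  Eq Nat 2 2


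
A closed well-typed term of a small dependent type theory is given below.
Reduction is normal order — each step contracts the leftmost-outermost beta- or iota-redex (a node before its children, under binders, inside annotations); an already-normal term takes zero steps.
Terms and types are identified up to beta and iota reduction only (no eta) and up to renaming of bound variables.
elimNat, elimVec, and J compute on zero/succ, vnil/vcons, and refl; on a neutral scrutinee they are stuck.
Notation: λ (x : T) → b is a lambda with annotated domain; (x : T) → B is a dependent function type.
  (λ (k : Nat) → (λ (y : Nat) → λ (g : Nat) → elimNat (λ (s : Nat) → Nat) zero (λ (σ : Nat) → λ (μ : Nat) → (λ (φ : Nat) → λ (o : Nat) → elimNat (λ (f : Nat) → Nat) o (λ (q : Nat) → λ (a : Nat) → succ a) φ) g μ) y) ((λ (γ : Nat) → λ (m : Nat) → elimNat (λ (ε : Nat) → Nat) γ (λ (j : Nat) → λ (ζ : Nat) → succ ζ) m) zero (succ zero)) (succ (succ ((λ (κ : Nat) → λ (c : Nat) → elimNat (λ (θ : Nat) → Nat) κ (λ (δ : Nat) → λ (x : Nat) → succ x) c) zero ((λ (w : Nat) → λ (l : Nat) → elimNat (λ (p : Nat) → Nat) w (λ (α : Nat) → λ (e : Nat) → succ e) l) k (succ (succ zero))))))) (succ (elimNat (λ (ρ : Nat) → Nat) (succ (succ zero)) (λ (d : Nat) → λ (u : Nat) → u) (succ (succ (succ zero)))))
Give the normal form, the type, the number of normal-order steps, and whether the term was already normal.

normal form:
  succ (succ (succ (succ (succ (succ (succ zero))))))
the term's type:
  Nat
normal-order step count: 74
term was already normal: no
first contracted redex: a beta-redex


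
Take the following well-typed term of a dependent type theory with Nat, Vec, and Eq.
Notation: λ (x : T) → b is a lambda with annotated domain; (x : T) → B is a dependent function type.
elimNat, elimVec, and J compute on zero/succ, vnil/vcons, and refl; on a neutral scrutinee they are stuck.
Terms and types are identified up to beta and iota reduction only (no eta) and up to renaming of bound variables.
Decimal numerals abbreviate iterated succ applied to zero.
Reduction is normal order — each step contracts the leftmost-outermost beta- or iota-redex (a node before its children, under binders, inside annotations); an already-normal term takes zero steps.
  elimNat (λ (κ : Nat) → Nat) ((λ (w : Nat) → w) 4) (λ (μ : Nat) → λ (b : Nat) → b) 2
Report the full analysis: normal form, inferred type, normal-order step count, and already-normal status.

reduced normal form:
  4
the term's type:
  Nat
steps to reach normal form (normal order): 8
term was already normal: no
first contracted redex: an elimNat iota-redex


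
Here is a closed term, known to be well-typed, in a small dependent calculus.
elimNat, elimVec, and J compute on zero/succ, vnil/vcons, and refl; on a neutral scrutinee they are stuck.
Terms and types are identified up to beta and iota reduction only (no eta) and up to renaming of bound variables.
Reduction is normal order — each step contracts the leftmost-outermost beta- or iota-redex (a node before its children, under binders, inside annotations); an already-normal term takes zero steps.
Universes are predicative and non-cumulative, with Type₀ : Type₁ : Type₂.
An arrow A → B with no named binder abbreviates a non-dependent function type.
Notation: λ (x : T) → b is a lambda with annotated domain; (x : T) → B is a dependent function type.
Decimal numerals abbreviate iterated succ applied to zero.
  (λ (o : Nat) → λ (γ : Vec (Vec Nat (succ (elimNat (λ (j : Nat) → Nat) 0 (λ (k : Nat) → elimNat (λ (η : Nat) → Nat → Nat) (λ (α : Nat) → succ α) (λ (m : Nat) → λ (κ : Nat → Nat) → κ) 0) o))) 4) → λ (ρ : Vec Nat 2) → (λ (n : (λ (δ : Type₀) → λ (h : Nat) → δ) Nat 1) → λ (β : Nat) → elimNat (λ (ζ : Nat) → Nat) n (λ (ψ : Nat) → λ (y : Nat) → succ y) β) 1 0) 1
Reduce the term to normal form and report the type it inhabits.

resulting normal form:
  λ (o : Vec (Vec Nat 2) 4) → λ (γ : Vec Nat 2) → 1
type:
  Vec (Vec Nat 2) 4 → Vec Nat 2 → Nat
observation: normalization takes exactly 9 steps under the normal-order strategy.


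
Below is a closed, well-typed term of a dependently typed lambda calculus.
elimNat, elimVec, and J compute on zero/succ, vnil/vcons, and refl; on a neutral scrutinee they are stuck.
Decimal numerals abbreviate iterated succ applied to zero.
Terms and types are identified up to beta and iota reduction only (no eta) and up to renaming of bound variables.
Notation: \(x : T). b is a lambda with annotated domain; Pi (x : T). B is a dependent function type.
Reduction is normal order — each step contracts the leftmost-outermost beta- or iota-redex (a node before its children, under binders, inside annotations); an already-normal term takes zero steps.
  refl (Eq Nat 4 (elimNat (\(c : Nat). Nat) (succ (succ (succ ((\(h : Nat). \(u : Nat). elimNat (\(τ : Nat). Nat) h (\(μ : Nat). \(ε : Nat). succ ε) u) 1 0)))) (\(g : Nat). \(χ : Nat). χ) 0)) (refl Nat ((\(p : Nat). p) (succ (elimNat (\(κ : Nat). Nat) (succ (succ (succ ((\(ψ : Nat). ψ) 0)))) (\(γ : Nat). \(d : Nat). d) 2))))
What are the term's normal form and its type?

reduced normal form:
  refl (Eq Nat 4 4) (refl Nat 4)
inferred type:
  Eq (Eq Nat 4 4) (refl Nat 4) (refl Nat 4)
observation: the leftmost-outermost redex is an elimNat iota-redex, and normalization takes 13 steps.


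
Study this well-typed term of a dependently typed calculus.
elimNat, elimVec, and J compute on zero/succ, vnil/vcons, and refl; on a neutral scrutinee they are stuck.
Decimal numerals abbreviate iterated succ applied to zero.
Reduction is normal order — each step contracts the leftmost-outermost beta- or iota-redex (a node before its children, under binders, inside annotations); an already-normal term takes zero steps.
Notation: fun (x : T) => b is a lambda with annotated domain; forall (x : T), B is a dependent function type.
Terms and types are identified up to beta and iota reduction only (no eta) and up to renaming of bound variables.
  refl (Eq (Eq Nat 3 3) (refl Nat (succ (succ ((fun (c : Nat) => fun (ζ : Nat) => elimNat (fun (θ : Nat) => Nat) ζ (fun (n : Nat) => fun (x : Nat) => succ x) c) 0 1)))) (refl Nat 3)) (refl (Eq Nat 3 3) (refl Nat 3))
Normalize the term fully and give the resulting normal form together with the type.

reduced normal form:
  refl (Eq (Eq Nat 3 3) (refl Nat 3) (refl Nat 3)) (refl (Eq Nat 3 3) (refl Nat 3))
the term's type:
  Eq (Eq (Eq Nat 3 3) (refl Nat 3) (refl Nat 3)) (refl (Eq Nat 3 3) (refl Nat 3)) (refl (Eq Nat 3 3) (refl Nat 3))


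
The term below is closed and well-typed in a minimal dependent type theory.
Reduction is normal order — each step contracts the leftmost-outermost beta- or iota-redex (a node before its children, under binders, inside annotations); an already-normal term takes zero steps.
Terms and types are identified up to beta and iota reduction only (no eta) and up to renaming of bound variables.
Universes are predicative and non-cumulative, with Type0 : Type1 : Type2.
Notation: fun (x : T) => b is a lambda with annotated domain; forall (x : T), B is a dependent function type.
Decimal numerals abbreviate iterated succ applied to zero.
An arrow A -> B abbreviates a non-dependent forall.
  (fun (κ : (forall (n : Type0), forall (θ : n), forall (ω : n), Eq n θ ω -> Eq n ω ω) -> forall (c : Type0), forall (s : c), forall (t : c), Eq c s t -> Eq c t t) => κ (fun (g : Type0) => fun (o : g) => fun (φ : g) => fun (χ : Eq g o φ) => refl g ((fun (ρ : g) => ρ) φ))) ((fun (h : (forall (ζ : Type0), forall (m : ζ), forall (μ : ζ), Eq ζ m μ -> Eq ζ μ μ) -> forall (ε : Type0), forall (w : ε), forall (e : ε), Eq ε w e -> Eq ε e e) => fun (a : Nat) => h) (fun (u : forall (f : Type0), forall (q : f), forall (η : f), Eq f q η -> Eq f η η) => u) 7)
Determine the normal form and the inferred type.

reduced normal form:
  fun (κ : Type0) => fun (n : κ) => fun (θ : κ) => fun (ω : Eq κ n θ) => refl κ θ
the term's type:
  forall (κ : Type0), forall (n : κ), forall (θ : κ), Eq κ n θ -> Eq κ θ θ
observation: 5 normal-order steps normalize the term, beginning with a beta-redex.


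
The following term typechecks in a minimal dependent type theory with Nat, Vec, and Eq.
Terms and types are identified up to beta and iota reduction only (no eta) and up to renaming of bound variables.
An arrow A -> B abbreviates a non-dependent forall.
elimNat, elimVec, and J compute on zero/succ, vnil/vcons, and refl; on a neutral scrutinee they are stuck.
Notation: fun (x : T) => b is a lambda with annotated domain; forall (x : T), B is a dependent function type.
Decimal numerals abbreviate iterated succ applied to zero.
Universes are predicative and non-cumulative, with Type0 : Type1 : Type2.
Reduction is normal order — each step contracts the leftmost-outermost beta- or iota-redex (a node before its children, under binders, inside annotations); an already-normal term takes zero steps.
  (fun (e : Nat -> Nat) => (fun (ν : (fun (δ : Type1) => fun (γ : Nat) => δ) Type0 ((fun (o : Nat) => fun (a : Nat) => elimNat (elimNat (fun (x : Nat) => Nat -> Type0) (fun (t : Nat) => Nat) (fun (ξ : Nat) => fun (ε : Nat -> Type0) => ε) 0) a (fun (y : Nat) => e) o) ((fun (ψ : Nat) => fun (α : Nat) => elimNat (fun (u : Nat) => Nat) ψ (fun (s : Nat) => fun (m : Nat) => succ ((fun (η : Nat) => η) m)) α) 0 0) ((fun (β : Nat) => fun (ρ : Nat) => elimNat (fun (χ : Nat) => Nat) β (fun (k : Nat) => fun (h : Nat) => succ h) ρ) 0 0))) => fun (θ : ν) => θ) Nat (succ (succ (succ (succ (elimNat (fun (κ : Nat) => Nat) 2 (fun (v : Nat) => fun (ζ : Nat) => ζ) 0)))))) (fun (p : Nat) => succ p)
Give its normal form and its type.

resulting normal form:
  6
type:
  Nat
observation: reduction starts at a beta-redex, and 4 normal-order steps reach the normal form.


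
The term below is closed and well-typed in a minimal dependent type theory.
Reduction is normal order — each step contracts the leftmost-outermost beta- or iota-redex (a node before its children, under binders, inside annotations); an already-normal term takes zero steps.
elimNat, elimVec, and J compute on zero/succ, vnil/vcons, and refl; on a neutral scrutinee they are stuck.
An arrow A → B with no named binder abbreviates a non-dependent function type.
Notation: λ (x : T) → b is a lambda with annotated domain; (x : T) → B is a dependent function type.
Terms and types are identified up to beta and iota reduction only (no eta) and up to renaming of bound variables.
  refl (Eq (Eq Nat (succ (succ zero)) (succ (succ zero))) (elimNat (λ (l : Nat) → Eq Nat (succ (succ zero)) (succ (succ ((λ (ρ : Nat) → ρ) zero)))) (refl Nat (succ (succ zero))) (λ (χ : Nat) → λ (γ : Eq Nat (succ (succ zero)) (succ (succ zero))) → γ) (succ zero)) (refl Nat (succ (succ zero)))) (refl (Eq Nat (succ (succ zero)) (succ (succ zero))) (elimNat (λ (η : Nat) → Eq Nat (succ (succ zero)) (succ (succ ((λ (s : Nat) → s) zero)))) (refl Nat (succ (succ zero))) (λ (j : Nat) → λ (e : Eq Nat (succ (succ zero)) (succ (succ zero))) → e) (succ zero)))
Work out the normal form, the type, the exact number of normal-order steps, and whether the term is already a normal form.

normal form:
  refl (Eq (Eq Nat (succ (succ zero)) (succ (succ zero))) (refl Nat (succ (succ zero))) (refl Nat (succ (succ zero)))) (refl (Eq Nat (succ (succ zero)) (succ (succ zero))) (refl Nat (succ (succ zero))))
type:
  Eq (Eq (Eq Nat (succ (succ zero)) (succ (succ zero))) (refl Nat (succ (succ zero))) (refl Nat (succ (succ zero)))) (refl (Eq Nat (succ (succ zero)) (succ (succ zero))) (refl Nat (succ (succ zero)))) (refl (Eq Nat (succ (succ zero)) (succ (succ zero))) (refl Nat (succ (succ zero))))
normal-order step count: 8
started in normal form: no
first contracted redex: an elimNat iota-redex


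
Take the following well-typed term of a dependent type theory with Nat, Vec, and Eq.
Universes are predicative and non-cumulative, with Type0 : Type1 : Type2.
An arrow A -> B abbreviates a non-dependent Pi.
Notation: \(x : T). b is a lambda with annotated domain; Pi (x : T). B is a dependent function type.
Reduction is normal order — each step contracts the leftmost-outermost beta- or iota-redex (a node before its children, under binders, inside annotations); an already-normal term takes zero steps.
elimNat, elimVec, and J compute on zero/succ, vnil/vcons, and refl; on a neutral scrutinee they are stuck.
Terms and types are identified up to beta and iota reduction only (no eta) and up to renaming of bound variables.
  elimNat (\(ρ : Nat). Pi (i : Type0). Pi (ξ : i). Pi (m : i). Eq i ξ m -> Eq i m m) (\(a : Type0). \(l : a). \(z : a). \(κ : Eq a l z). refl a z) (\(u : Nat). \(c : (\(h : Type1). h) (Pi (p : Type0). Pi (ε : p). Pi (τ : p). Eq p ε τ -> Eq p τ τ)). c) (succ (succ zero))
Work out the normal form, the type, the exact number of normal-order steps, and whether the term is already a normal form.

normal form:
  \(ρ : Type0). \(i : ρ). \(ξ : ρ). \(m : Eq ρ i ξ). refl ρ ξ
type:
  Pi (ρ : Type0). Pi (i : ρ). Pi (ξ : ρ). Eq ρ i ξ -> Eq ρ ξ ξ
reduction steps (normal order): 7
already normal: no
first redex: an elimNat iota-redex


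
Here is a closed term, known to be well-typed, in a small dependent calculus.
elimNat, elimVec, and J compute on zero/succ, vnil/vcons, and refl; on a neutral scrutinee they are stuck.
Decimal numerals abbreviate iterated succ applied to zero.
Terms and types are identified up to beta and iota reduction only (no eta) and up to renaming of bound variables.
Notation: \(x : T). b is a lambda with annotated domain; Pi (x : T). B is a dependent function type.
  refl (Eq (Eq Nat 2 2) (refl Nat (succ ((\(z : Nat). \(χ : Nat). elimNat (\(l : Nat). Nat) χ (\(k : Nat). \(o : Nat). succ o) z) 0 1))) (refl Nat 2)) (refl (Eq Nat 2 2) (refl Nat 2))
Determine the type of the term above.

inferred type:
  Eq (Eq (Eq Nat 2 2) (refl Nat 2) (refl Nat 2)) (refl (Eq Nat 2 2) (refl Nat 2)) (refl (Eq Nat 2 2) (refl Nat 2))


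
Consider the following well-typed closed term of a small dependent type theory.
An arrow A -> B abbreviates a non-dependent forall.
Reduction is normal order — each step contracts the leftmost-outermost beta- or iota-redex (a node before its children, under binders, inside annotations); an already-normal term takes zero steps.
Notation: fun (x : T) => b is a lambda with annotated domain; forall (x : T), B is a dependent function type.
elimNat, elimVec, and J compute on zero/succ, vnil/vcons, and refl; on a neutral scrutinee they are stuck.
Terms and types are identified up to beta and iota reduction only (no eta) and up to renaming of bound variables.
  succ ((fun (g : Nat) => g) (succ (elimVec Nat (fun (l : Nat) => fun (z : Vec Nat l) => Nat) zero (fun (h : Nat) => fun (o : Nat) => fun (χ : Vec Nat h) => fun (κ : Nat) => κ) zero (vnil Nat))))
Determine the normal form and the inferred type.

normal form:
  succ (succ zero)
inferred type:
  Nat
observation: 2 normal-order steps normalize the term, beginning with a beta-redex.


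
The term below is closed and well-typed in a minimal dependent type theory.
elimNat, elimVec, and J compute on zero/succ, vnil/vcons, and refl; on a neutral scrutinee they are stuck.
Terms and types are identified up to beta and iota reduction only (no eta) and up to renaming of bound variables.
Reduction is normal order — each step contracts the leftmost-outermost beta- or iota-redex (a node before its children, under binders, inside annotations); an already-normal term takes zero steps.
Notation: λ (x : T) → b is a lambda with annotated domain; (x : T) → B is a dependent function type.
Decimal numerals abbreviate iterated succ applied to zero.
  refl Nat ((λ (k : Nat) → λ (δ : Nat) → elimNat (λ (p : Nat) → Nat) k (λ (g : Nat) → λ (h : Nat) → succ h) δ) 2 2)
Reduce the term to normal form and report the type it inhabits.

resulting normal form:
  refl Nat 4
type:
  Eq Nat 4 4
observation: 9 normal-order steps separate the term from its normal form.


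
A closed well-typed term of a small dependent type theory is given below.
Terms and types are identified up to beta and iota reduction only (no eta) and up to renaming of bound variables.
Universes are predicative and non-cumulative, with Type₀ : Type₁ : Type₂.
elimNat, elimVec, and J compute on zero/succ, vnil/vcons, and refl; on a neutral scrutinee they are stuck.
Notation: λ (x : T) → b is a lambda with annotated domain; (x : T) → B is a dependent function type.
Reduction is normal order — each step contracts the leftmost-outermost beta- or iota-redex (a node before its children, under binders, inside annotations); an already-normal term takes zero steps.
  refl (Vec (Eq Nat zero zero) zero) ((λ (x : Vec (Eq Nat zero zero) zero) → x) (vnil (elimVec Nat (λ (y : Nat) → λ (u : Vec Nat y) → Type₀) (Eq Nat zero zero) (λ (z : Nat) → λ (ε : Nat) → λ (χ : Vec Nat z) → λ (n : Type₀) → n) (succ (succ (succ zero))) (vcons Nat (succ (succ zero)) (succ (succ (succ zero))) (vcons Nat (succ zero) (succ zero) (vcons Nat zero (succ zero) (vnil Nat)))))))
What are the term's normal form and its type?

resulting normal form:
  refl (Vec (Eq Nat zero zero) zero) (vnil (Eq Nat zero zero))
the term's type:
  Eq (Vec (Eq Nat zero zero) zero) (vnil (Eq Nat zero zero)) (vnil (Eq Nat zero zero))
observation: contracting a beta-redex first, the term normalizes in 17 steps.


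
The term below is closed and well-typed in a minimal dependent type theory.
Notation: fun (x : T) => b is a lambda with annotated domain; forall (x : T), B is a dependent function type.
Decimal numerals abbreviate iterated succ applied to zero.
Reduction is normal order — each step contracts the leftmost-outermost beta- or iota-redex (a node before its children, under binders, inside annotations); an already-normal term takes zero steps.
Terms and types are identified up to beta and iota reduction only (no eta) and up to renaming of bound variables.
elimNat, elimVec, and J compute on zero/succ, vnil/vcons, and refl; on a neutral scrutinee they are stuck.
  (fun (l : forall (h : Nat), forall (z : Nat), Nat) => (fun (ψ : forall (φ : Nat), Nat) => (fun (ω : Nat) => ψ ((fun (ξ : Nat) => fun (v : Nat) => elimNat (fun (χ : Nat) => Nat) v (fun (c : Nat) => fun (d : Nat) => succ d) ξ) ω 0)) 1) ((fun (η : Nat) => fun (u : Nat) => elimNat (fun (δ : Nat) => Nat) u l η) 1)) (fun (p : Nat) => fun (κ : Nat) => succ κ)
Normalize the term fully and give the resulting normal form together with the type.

normal form:
  2
type:
  Nat
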